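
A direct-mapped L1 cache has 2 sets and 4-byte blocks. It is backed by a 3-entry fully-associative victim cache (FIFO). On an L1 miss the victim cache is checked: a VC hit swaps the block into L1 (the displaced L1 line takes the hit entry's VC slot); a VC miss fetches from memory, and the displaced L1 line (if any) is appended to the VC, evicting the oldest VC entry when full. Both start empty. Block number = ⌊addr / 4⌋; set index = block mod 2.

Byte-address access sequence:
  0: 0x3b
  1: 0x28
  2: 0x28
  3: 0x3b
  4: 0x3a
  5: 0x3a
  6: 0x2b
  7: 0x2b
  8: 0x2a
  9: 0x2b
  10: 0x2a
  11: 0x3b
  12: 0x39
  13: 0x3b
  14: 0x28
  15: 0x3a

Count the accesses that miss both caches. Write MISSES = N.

MISSES = 2

#0 0x3b→b14/s0 MISS; vc=[]
#1 0x28→b10/s0 MISS; vc=[14]
#2 0x28→b10/s0 L1-HIT; vc=[14]
#3 0x3b→b14/s0 VC-HIT; vc=[10]
#4 0x3a→b14/s0 L1-HIT; vc=[10]
#5 0x3a→b14/s0 L1-HIT; vc=[10]
#6 0x2b→b10/s0 VC-HIT; vc=[14]
#7 0x2b→b10/s0 L1-HIT; vc=[14]
#8 0x2a→b10/s0 L1-HIT; vc=[14]
#9 0x2b→b10/s0 L1-HIT; vc=[14]
#10 0x2a→b10/s0 L1-HIT; vc=[14]
#11 0x3b→b14/s0 VC-HIT; vc=[10]
#12 0x39→b14/s0 L1-HIT; vc=[10]
#13 0x3b→b14/s0 L1-HIT; vc=[10]
#14 0x28→b10/s0 VC-HIT; vc=[14]
#15 0x3a→b14/s0 VC-HIT; vc=[10]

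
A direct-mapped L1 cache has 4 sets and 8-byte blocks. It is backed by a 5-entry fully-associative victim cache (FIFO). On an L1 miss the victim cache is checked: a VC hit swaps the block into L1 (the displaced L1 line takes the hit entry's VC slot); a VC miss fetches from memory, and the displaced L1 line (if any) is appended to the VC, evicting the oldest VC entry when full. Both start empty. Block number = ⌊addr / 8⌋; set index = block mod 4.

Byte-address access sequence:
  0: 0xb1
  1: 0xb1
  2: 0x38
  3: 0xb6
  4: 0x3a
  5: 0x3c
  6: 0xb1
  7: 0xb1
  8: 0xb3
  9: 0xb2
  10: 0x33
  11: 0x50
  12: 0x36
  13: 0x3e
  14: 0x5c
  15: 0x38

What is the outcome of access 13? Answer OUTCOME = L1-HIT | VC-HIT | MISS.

OUTCOME = L1-HIT

0: 0xb1 (blk 22, set 2) → MISS  vc=[]
1: 0xb1 (blk 22, set 2) → L1-HIT  vc=[]
2: 0x38 (blk 7, set 3) → MISS  vc=[]
3: 0xb6 (blk 22, set 2) → L1-HIT  vc=[]
4: 0x3a (blk 7, set 3) → L1-HIT  vc=[]
5: 0x3c (blk 7, set 3) → L1-HIT  vc=[]
6: 0xb1 (blk 22, set 2) → L1-HIT  vc=[]
7: 0xb1 (blk 22, set 2) → L1-HIT  vc=[]
8: 0xb3 (blk 22, set 2) → L1-HIT  vc=[]
9: 0xb2 (blk 22, set 2) → L1-HIT  vc=[]
10: 0x33 (blk 6, set 2) → MISS  vc=[22]
11: 0x50 (blk 10, set 2) → MISS  vc=[22, 6]
12: 0x36 (blk 6, set 2) → VC-HIT  vc=[22, 10]
13: 0x3e (blk 7, set 3) → L1-HIT  vc=[22, 10]
14: 0x5c (blk 11, set 3) → MISS  vc=[22, 10, 7]
15: 0x38 (blk 7, set 3) → VC-HIT  vc=[22, 10, 11]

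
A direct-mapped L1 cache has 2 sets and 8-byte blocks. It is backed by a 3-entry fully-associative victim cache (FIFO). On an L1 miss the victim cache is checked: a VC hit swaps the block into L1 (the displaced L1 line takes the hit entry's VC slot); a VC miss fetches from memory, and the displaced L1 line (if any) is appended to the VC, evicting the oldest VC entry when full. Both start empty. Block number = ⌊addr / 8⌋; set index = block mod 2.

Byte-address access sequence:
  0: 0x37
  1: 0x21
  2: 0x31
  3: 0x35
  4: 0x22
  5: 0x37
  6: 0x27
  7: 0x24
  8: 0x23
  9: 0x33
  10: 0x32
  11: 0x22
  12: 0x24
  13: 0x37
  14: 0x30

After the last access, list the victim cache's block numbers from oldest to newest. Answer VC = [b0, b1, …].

VC = [4]

  [0] addr=0x37 blk=6 s=0: MISS | VC []
  [1] addr=0x21 blk=4 s=0: MISS | VC [6]
  [2] addr=0x31 blk=6 s=0: VC-HIT | VC [4]
  [3] addr=0x35 blk=6 s=0: L1-HIT | VC [4]
  [4] addr=0x22 blk=4 s=0: VC-HIT | VC [6]
  [5] addr=0x37 blk=6 s=0: VC-HIT | VC [4]
  [6] addr=0x27 blk=4 s=0: VC-HIT | VC [6]
  [7] addr=0x24 blk=4 s=0: L1-HIT | VC [6]
  [8] addr=0x23 blk=4 s=0: L1-HIT | VC [6]
  [9] addr=0x33 blk=6 s=0: VC-HIT | VC [4]
  [10] addr=0x32 blk=6 s=0: L1-HIT | VC [4]
  [11] addr=0x22 blk=4 s=0: VC-HIT | VC [6]
  [12] addr=0x24 blk=4 s=0: L1-HIT | VC [6]
  [13] addr=0x37 blk=6 s=0: VC-HIT | VC [4]
  [14] addr=0x30 blk=6 s=0: L1-HIT | VC [4]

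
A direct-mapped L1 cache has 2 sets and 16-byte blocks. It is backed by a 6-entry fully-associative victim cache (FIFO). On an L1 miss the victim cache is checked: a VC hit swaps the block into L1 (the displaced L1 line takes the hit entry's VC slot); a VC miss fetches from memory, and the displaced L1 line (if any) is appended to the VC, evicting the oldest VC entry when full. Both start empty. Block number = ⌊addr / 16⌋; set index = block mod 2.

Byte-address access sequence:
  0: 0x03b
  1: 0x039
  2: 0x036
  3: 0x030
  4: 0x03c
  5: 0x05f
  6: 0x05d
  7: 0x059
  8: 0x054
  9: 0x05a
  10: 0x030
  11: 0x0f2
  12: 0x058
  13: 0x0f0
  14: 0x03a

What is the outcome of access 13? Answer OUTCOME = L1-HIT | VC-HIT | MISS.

OUTCOME = VC-HIT

#0 0x3b→b3/s1 MISS; vc=[]
#1 0x39→b3/s1 L1-HIT; vc=[]
#2 0x36→b3/s1 L1-HIT; vc=[]
#3 0x30→b3/s1 L1-HIT; vc=[]
#4 0x3c→b3/s1 L1-HIT; vc=[]
#5 0x5f→b5/s1 MISS; vc=[3]
#6 0x5d→b5/s1 L1-HIT; vc=[3]
#7 0x59→b5/s1 L1-HIT; vc=[3]
#8 0x54→b5/s1 L1-HIT; vc=[3]
#9 0x5a→b5/s1 L1-HIT; vc=[3]
#10 0x30→b3/s1 VC-HIT; vc=[5]
#11 0xf2→b15/s1 MISS; vc=[5,3]
#12 0x58→b5/s1 VC-HIT; vc=[15,3]
#13 0xf0→b15/s1 VC-HIT; vc=[5,3]
#14 0x3a→b3/s1 VC-HIT; vc=[5,15]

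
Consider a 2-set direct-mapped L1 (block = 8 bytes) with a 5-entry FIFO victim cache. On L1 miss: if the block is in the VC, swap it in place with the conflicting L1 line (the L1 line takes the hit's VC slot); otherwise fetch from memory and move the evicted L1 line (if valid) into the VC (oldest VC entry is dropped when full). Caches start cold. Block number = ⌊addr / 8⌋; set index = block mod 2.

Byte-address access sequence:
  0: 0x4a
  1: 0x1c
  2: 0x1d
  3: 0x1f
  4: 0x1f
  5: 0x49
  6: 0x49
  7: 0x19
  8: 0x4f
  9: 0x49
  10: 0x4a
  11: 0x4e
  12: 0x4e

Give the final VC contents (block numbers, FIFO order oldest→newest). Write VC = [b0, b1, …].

  [0] addr=0x4a blk=9 s=1: MISS | VC []
  [1] addr=0x1c blk=3 s=1: MISS | VC [9]
  [2] addr=0x1d blk=3 s=1: L1-HIT | VC [9]
  [3] addr=0x1f blk=3 s=1: L1-HIT | VC [9]
  [4] addr=0x1f blk=3 s=1: L1-HIT | VC [9]
  [5] addr=0x49 blk=9 s=1: VC-HIT | VC [3]
  [6] addr=0x49 blk=9 s=1: L1-HIT | VC [3]
  [7] addr=0x19 blk=3 s=1: VC-HIT | VC [9]
  [8] addr=0x4f blk=9 s=1: VC-HIT | VC [3]
  [9] addr=0x49 blk=9 s=1: L1-HIT | VC [3]
  [10] addr=0x4a blk=9 s=1: L1-HIT | VC [3]
  [11] addr=0x4e blk=9 s=1: L1-HIT | VC [3]
  [12] addr=0x4e blk=9 s=1: L1-HIT | VC [3]

VC = [3]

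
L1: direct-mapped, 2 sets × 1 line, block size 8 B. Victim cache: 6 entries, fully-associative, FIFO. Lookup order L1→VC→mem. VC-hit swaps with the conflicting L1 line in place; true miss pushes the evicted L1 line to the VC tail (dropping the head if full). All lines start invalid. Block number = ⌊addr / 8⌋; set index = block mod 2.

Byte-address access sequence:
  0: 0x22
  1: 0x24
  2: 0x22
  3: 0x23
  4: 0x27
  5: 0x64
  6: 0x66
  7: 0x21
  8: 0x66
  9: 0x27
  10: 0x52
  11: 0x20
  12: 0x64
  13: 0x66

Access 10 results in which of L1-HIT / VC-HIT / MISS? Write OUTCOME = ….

OUTCOME = MISS

0: 0x22 (blk 4, set 0) → MISS  vc=[]
1: 0x24 (blk 4, set 0) → L1-HIT  vc=[]
2: 0x22 (blk 4, set 0) → L1-HIT  vc=[]
3: 0x23 (blk 4, set 0) → L1-HIT  vc=[]
4: 0x27 (blk 4, set 0) → L1-HIT  vc=[]
5: 0x64 (blk 12, set 0) → MISS  vc=[4]
6: 0x66 (blk 12, set 0) → L1-HIT  vc=[4]
7: 0x21 (blk 4, set 0) → VC-HIT  vc=[12]
8: 0x66 (blk 12, set 0) → VC-HIT  vc=[4]
9: 0x27 (blk 4, set 0) → VC-HIT  vc=[12]
10: 0x52 (blk 10, set 0) → MISS  vc=[12, 4]
11: 0x20 (blk 4, set 0) → VC-HIT  vc=[12, 10]
12: 0x64 (blk 12, set 0) → VC-HIT  vc=[4, 10]
13: 0x66 (blk 12, set 0) → L1-HIT  vc=[4, 10]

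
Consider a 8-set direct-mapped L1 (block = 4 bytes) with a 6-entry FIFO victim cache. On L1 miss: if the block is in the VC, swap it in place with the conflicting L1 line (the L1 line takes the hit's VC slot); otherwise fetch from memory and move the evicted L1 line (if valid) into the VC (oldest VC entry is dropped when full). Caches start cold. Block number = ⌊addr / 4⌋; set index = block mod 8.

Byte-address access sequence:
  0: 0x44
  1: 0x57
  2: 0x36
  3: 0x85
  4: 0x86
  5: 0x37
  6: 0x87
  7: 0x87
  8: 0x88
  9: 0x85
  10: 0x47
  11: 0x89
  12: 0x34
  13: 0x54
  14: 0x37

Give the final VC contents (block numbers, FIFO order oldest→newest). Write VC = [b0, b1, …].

VC = [21, 33]

  [0] addr=0x44 blk=17 s=1: MISS | VC []
  [1] addr=0x57 blk=21 s=5: MISS | VC []
  [2] addr=0x36 blk=13 s=5: MISS | VC [21]
  [3] addr=0x85 blk=33 s=1: MISS | VC [21, 17]
  [4] addr=0x86 blk=33 s=1: L1-HIT | VC [21, 17]
  [5] addr=0x37 blk=13 s=5: L1-HIT | VC [21, 17]
  [6] addr=0x87 blk=33 s=1: L1-HIT | VC [21, 17]
  [7] addr=0x87 blk=33 s=1: L1-HIT | VC [21, 17]
  [8] addr=0x88 blk=34 s=2: MISS | VC [21, 17]
  [9] addr=0x85 blk=33 s=1: L1-HIT | VC [21, 17]
  [10] addr=0x47 blk=17 s=1: VC-HIT | VC [21, 33]
  [11] addr=0x89 blk=34 s=2: L1-HIT | VC [21, 33]
  [12] addr=0x34 blk=13 s=5: L1-HIT | VC [21, 33]
  [13] addr=0x54 blk=21 s=5: VC-HIT | VC [13, 33]
  [14] addr=0x37 blk=13 s=5: VC-HIT | VC [21, 33]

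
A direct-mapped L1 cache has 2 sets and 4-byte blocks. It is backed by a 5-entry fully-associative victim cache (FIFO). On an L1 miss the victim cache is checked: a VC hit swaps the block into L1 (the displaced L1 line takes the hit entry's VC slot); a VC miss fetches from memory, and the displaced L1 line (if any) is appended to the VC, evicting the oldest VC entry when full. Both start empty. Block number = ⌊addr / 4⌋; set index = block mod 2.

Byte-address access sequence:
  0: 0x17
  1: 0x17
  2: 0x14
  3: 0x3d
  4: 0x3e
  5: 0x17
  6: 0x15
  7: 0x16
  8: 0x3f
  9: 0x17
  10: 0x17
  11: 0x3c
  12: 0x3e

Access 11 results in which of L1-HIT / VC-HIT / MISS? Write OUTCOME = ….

OUTCOME = VC-HIT

0: 0x17 (blk 5, set 1) → MISS  vc=[]
1: 0x17 (blk 5, set 1) → L1-HIT  vc=[]
2: 0x14 (blk 5, set 1) → L1-HIT  vc=[]
3: 0x3d (blk 15, set 1) → MISS  vc=[5]
4: 0x3e (blk 15, set 1) → L1-HIT  vc=[5]
5: 0x17 (blk 5, set 1) → VC-HIT  vc=[15]
6: 0x15 (blk 5, set 1) → L1-HIT  vc=[15]
7: 0x16 (blk 5, set 1) → L1-HIT  vc=[15]
8: 0x3f (blk 15, set 1) → VC-HIT  vc=[5]
9: 0x17 (blk 5, set 1) → VC-HIT  vc=[15]
10: 0x17 (blk 5, set 1) → L1-HIT  vc=[15]
11: 0x3c (blk 15, set 1) → VC-HIT  vc=[5]
12: 0x3e (blk 15, set 1) → L1-HIT  vc=[5]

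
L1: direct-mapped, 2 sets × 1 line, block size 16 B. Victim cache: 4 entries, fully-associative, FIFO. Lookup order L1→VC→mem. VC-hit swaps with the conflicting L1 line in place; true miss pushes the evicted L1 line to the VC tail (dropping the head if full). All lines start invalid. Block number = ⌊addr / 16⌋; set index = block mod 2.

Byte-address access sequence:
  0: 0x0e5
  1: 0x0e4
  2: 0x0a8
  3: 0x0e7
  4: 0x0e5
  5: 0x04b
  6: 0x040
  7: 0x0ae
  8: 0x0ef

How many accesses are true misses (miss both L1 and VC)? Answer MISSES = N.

MISSES = 3

#0 0xe5→b14/s0 MISS; vc=[]
#1 0xe4→b14/s0 L1-HIT; vc=[]
#2 0xa8→b10/s0 MISS; vc=[14]
#3 0xe7→b14/s0 VC-HIT; vc=[10]
#4 0xe5→b14/s0 L1-HIT; vc=[10]
#5 0x4b→b4/s0 MISS; vc=[10,14]
#6 0x40→b4/s0 L1-HIT; vc=[10,14]
#7 0xae→b10/s0 VC-HIT; vc=[4,14]
#8 0xef→b14/s0 VC-HIT; vc=[4,10]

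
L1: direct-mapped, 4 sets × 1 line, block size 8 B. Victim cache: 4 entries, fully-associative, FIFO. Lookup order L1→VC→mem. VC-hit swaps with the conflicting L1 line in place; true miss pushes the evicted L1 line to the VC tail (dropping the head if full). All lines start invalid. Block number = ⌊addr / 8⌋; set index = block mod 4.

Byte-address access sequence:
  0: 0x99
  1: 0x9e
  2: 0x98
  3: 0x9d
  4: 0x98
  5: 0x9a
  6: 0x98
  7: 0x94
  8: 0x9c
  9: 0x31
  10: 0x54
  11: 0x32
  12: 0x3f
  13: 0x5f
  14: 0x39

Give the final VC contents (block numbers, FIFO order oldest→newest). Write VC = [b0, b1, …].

0: 0x99 (blk 19, set 3) → MISS  vc=[]
1: 0x9e (blk 19, set 3) → L1-HIT  vc=[]
2: 0x98 (blk 19, set 3) → L1-HIT  vc=[]
3: 0x9d (blk 19, set 3) → L1-HIT  vc=[]
4: 0x98 (blk 19, set 3) → L1-HIT  vc=[]
5: 0x9a (blk 19, set 3) → L1-HIT  vc=[]
6: 0x98 (blk 19, set 3) → L1-HIT  vc=[]
7: 0x94 (blk 18, set 2) → MISS  vc=[]
8: 0x9c (blk 19, set 3) → L1-HIT  vc=[]
9: 0x31 (blk 6, set 2) → MISS  vc=[18]
10: 0x54 (blk 10, set 2) → MISS  vc=[18, 6]
11: 0x32 (blk 6, set 2) → VC-HIT  vc=[18, 10]
12: 0x3f (blk 7, set 3) → MISS  vc=[18, 10, 19]
13: 0x5f (blk 11, set 3) → MISS  vc=[18, 10, 19, 7]
14: 0x39 (blk 7, set 3) → VC-HIT  vc=[18, 10, 19, 11]

VC = [18, 10, 19, 11]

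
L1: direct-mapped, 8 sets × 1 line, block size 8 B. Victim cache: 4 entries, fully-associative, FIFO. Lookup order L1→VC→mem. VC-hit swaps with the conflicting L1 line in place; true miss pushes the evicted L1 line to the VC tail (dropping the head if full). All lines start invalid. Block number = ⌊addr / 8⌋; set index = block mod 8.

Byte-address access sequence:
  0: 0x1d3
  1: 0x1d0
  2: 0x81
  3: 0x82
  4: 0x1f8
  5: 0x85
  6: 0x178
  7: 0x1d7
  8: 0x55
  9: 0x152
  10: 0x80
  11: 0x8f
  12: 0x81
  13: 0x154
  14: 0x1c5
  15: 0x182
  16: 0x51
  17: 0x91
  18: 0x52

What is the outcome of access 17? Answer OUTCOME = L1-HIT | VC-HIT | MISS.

OUTCOME = MISS

#0 0x1d3→b58/s2 MISS; vc=[]
#1 0x1d0→b58/s2 L1-HIT; vc=[]
#2 0x81→b16/s0 MISS; vc=[]
#3 0x82→b16/s0 L1-HIT; vc=[]
#4 0x1f8→b63/s7 MISS; vc=[]
#5 0x85→b16/s0 L1-HIT; vc=[]
#6 0x178→b47/s7 MISS; vc=[63]
#7 0x1d7→b58/s2 L1-HIT; vc=[63]
#8 0x55→b10/s2 MISS; vc=[63,58]
#9 0x152→b42/s2 MISS; vc=[63,58,10]
#10 0x80→b16/s0 L1-HIT; vc=[63,58,10]
#11 0x8f→b17/s1 MISS; vc=[63,58,10]
#12 0x81→b16/s0 L1-HIT; vc=[63,58,10]
#13 0x154→b42/s2 L1-HIT; vc=[63,58,10]
#14 0x1c5→b56/s0 MISS; vc=[63,58,10,16]
#15 0x182→b48/s0 MISS; vc=[58,10,16,56]
#16 0x51→b10/s2 VC-HIT; vc=[58,42,16,56]
#17 0x91→b18/s2 MISS; vc=[42,16,56,10]
#18 0x52→b10/s2 VC-HIT; vc=[42,16,56,18]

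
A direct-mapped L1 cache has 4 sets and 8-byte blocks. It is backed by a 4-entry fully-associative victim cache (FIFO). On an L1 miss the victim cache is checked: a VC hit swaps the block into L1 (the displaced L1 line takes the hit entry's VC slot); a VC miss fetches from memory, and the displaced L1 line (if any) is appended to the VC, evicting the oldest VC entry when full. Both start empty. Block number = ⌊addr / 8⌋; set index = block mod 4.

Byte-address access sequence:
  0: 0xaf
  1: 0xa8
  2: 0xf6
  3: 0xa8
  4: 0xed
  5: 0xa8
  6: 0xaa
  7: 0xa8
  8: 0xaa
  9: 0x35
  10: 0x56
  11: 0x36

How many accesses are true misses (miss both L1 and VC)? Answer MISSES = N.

  [0] addr=0xaf blk=21 s=1: MISS | VC []
  [1] addr=0xa8 blk=21 s=1: L1-HIT | VC []
  [2] addr=0xf6 blk=30 s=2: MISS | VC []
  [3] addr=0xa8 blk=21 s=1: L1-HIT | VC []
  [4] addr=0xed blk=29 s=1: MISS | VC [21]
  [5] addr=0xa8 blk=21 s=1: VC-HIT | VC [29]
  [6] addr=0xaa blk=21 s=1: L1-HIT | VC [29]
  [7] addr=0xa8 blk=21 s=1: L1-HIT | VC [29]
  [8] addr=0xaa blk=21 s=1: L1-HIT | VC [29]
  [9] addr=0x35 blk=6 s=2: MISS | VC [29, 30]
  [10] addr=0x56 blk=10 s=2: MISS | VC [29, 30, 6]
  [11] addr=0x36 blk=6 s=2: VC-HIT | VC [29, 30, 10]

MISSES = 5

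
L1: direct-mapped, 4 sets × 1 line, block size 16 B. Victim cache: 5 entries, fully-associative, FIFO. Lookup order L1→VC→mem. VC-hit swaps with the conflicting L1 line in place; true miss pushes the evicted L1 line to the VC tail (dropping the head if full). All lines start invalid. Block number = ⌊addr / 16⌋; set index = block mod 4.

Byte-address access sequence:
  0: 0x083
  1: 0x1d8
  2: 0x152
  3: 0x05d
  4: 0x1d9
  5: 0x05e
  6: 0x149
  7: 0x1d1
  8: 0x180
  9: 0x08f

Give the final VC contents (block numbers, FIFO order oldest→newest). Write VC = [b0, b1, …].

VC = [5, 21, 24, 20]

0: 0x83 (blk 8, set 0) → MISS  vc=[]
1: 0x1d8 (blk 29, set 1) → MISS  vc=[]
2: 0x152 (blk 21, set 1) → MISS  vc=[29]
3: 0x5d (blk 5, set 1) → MISS  vc=[29, 21]
4: 0x1d9 (blk 29, set 1) → VC-HIT  vc=[5, 21]
5: 0x5e (blk 5, set 1) → VC-HIT  vc=[29, 21]
6: 0x149 (blk 20, set 0) → MISS  vc=[29, 21, 8]
7: 0x1d1 (blk 29, set 1) → VC-HIT  vc=[5, 21, 8]
8: 0x180 (blk 24, set 0) → MISS  vc=[5, 21, 8, 20]
9: 0x8f (blk 8, set 0) → VC-HIT  vc=[5, 21, 24, 20]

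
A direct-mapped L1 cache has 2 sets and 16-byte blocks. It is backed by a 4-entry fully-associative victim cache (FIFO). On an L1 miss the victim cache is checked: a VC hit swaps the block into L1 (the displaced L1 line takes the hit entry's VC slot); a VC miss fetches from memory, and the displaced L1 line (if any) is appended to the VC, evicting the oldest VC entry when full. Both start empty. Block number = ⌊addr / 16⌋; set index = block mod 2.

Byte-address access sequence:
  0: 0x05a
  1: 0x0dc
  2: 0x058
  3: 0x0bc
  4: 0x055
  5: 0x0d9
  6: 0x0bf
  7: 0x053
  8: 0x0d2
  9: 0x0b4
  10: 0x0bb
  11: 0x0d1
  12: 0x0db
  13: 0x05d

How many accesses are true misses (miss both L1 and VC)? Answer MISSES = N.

MISSES = 3

0: 0x5a (blk 5, set 1) → MISS  vc=[]
1: 0xdc (blk 13, set 1) → MISS  vc=[5]
2: 0x58 (blk 5, set 1) → VC-HIT  vc=[13]
3: 0xbc (blk 11, set 1) → MISS  vc=[13, 5]
4: 0x55 (blk 5, set 1) → VC-HIT  vc=[13, 11]
5: 0xd9 (blk 13, set 1) → VC-HIT  vc=[5, 11]
6: 0xbf (blk 11, set 1) → VC-HIT  vc=[5, 13]
7: 0x53 (blk 5, set 1) → VC-HIT  vc=[11, 13]
8: 0xd2 (blk 13, set 1) → VC-HIT  vc=[11, 5]
9: 0xb4 (blk 11, set 1) → VC-HIT  vc=[13, 5]
10: 0xbb (blk 11, set 1) → L1-HIT  vc=[13, 5]
11: 0xd1 (blk 13, set 1) → VC-HIT  vc=[11, 5]
12: 0xdb (blk 13, set 1) → L1-HIT  vc=[11, 5]
13: 0x5d (blk 5, set 1) → VC-HIT  vc=[11, 13]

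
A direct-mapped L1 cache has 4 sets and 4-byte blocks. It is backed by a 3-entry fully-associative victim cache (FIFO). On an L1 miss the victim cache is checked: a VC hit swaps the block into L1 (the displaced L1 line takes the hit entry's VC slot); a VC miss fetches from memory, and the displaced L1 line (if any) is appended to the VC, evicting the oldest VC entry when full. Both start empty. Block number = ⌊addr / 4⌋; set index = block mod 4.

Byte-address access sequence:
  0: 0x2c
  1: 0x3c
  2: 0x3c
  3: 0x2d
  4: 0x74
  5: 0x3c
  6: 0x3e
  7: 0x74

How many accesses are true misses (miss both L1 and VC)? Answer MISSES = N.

  [0] addr=0x2c blk=11 s=3: MISS | VC []
  [1] addr=0x3c blk=15 s=3: MISS | VC [11]
  [2] addr=0x3c blk=15 s=3: L1-HIT | VC [11]
  [3] addr=0x2d blk=11 s=3: VC-HIT | VC [15]
  [4] addr=0x74 blk=29 s=1: MISS | VC [15]
  [5] addr=0x3c blk=15 s=3: VC-HIT | VC [11]
  [6] addr=0x3e blk=15 s=3: L1-HIT | VC [11]
  [7] addr=0x74 blk=29 s=1: L1-HIT | VC [11]

MISSES = 3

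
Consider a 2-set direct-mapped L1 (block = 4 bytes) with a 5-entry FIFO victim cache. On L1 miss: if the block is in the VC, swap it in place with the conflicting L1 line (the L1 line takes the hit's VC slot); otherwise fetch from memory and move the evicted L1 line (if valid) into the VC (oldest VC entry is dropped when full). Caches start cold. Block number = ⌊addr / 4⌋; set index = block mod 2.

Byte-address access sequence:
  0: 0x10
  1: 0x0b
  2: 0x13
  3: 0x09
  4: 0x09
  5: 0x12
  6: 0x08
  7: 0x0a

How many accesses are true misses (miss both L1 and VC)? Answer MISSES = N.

MISSES = 2

  [0] addr=0x10 blk=4 s=0: MISS | VC []
  [1] addr=0xb blk=2 s=0: MISS | VC [4]
  [2] addr=0x13 blk=4 s=0: VC-HIT | VC [2]
  [3] addr=0x9 blk=2 s=0: VC-HIT | VC [4]
  [4] addr=0x9 blk=2 s=0: L1-HIT | VC [4]
  [5] addr=0x12 blk=4 s=0: VC-HIT | VC [2]
  [6] addr=0x8 blk=2 s=0: VC-HIT | VC [4]
  [7] addr=0xa blk=2 s=0: L1-HIT | VC [4]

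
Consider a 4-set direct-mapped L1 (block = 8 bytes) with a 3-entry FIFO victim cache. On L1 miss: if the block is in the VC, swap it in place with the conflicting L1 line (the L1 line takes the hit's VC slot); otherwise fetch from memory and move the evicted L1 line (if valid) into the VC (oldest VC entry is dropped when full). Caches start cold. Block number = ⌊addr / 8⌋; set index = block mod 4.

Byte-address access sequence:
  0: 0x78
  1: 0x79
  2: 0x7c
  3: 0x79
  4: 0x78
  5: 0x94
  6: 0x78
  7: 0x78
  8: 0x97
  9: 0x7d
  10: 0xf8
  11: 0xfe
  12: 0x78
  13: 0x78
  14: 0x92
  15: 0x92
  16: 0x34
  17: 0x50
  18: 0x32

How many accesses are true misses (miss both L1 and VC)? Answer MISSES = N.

0: 0x78 (blk 15, set 3) → MISS  vc=[]
1: 0x79 (blk 15, set 3) → L1-HIT  vc=[]
2: 0x7c (blk 15, set 3) → L1-HIT  vc=[]
3: 0x79 (blk 15, set 3) → L1-HIT  vc=[]
4: 0x78 (blk 15, set 3) → L1-HIT  vc=[]
5: 0x94 (blk 18, set 2) → MISS  vc=[]
6: 0x78 (blk 15, set 3) → L1-HIT  vc=[]
7: 0x78 (blk 15, set 3) → L1-HIT  vc=[]
8: 0x97 (blk 18, set 2) → L1-HIT  vc=[]
9: 0x7d (blk 15, set 3) → L1-HIT  vc=[]
10: 0xf8 (blk 31, set 3) → MISS  vc=[15]
11: 0xfe (blk 31, set 3) → L1-HIT  vc=[15]
12: 0x78 (blk 15, set 3) → VC-HIT  vc=[31]
13: 0x78 (blk 15, set 3) → L1-HIT  vc=[31]
14: 0x92 (blk 18, set 2) → L1-HIT  vc=[31]
15: 0x92 (blk 18, set 2) → L1-HIT  vc=[31]
16: 0x34 (blk 6, set 2) → MISS  vc=[31, 18]
17: 0x50 (blk 10, set 2) → MISS  vc=[31, 18, 6]
18: 0x32 (blk 6, set 2) → VC-HIT  vc=[31, 18, 10]

MISSES = 5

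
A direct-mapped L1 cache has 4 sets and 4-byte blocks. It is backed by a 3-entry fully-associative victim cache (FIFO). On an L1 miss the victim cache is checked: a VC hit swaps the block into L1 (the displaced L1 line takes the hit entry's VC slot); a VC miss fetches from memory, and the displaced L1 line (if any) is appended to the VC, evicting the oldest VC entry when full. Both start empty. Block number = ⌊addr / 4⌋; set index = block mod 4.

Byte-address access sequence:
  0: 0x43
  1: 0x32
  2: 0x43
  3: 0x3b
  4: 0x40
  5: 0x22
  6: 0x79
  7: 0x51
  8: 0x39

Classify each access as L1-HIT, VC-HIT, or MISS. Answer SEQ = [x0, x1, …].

SEQ = [MISS, MISS, VC-HIT, MISS, L1-HIT, MISS, MISS, MISS, VC-HIT]

  [0] addr=0x43 blk=16 s=0: MISS | VC []
  [1] addr=0x32 blk=12 s=0: MISS | VC [16]
  [2] addr=0x43 blk=16 s=0: VC-HIT | VC [12]
  [3] addr=0x3b blk=14 s=2: MISS | VC [12]
  [4] addr=0x40 blk=16 s=0: L1-HIT | VC [12]
  [5] addr=0x22 blk=8 s=0: MISS | VC [12, 16]
  [6] addr=0x79 blk=30 s=2: MISS | VC [12, 16, 14]
  [7] addr=0x51 blk=20 s=0: MISS | VC [16, 14, 8]
  [8] addr=0x39 blk=14 s=2: VC-HIT | VC [16, 30, 8]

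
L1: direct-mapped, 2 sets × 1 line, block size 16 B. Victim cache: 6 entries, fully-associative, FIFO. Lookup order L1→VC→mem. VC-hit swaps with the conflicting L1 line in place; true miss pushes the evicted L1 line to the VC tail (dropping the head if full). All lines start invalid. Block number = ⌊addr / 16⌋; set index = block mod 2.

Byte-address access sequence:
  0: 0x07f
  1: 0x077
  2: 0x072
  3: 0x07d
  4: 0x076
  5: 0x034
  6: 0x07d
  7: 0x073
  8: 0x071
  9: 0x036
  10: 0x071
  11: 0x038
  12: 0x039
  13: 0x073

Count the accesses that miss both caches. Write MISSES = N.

MISSES = 2

  [0] addr=0x7f blk=7 s=1: MISS | VC []
  [1] addr=0x77 blk=7 s=1: L1-HIT | VC []
  [2] addr=0x72 blk=7 s=1: L1-HIT | VC []
  [3] addr=0x7d blk=7 s=1: L1-HIT | VC []
  [4] addr=0x76 blk=7 s=1: L1-HIT | VC []
  [5] addr=0x34 blk=3 s=1: MISS | VC [7]
  [6] addr=0x7d blk=7 s=1: VC-HIT | VC [3]
  [7] addr=0x73 blk=7 s=1: L1-HIT | VC [3]
  [8] addr=0x71 blk=7 s=1: L1-HIT | VC [3]
  [9] addr=0x36 blk=3 s=1: VC-HIT | VC [7]
  [10] addr=0x71 blk=7 s=1: VC-HIT | VC [3]
  [11] addr=0x38 blk=3 s=1: VC-HIT | VC [7]
  [12] addr=0x39 blk=3 s=1: L1-HIT | VC [7]
  [13] addr=0x73 blk=7 s=1: VC-HIT | VC [3]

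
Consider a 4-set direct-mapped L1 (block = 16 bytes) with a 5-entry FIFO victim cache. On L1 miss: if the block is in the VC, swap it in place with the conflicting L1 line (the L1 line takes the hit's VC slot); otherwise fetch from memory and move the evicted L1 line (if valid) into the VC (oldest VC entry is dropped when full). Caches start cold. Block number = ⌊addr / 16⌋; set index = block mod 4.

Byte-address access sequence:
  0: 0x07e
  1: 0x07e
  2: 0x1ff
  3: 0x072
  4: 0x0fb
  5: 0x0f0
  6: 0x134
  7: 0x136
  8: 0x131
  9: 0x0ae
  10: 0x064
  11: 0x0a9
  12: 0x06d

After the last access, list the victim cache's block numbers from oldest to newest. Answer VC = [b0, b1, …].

0: 0x7e (blk 7, set 3) → MISS  vc=[]
1: 0x7e (blk 7, set 3) → L1-HIT  vc=[]
2: 0x1ff (blk 31, set 3) → MISS  vc=[7]
3: 0x72 (blk 7, set 3) → VC-HIT  vc=[31]
4: 0xfb (blk 15, set 3) → MISS  vc=[31, 7]
5: 0xf0 (blk 15, set 3) → L1-HIT  vc=[31, 7]
6: 0x134 (blk 19, set 3) → MISS  vc=[31, 7, 15]
7: 0x136 (blk 19, set 3) → L1-HIT  vc=[31, 7, 15]
8: 0x131 (blk 19, set 3) → L1-HIT  vc=[31, 7, 15]
9: 0xae (blk 10, set 2) → MISS  vc=[31, 7, 15]
10: 0x64 (blk 6, set 2) → MISS  vc=[31, 7, 15, 10]
11: 0xa9 (blk 10, set 2) → VC-HIT  vc=[31, 7, 15, 6]
12: 0x6d (blk 6, set 2) → VC-HIT  vc=[31, 7, 15, 10]

VC = [31, 7, 15, 10]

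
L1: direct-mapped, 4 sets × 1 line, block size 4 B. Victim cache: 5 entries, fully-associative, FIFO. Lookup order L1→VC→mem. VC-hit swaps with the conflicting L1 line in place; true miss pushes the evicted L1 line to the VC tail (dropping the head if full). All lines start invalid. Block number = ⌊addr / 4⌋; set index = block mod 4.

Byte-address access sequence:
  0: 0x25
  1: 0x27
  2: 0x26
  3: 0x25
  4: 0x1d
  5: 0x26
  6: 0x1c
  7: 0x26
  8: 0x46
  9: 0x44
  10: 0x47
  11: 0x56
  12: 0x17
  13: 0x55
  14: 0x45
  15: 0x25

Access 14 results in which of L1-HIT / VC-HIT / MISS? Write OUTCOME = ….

OUTCOME = VC-HIT

  [0] addr=0x25 blk=9 s=1: MISS | VC []
  [1] addr=0x27 blk=9 s=1: L1-HIT | VC []
  [2] addr=0x26 blk=9 s=1: L1-HIT | VC []
  [3] addr=0x25 blk=9 s=1: L1-HIT | VC []
  [4] addr=0x1d blk=7 s=3: MISS | VC []
  [5] addr=0x26 blk=9 s=1: L1-HIT | VC []
  [6] addr=0x1c blk=7 s=3: L1-HIT | VC []
  [7] addr=0x26 blk=9 s=1: L1-HIT | VC []
  [8] addr=0x46 blk=17 s=1: MISS | VC [9]
  [9] addr=0x44 blk=17 s=1: L1-HIT | VC [9]
  [10] addr=0x47 blk=17 s=1: L1-HIT | VC [9]
  [11] addr=0x56 blk=21 s=1: MISS | VC [9, 17]
  [12] addr=0x17 blk=5 s=1: MISS | VC [9, 17, 21]
  [13] addr=0x55 blk=21 s=1: VC-HIT | VC [9, 17, 5]
  [14] addr=0x45 blk=17 s=1: VC-HIT | VC [9, 21, 5]
  [15] addr=0x25 blk=9 s=1: VC-HIT | VC [17, 21, 5]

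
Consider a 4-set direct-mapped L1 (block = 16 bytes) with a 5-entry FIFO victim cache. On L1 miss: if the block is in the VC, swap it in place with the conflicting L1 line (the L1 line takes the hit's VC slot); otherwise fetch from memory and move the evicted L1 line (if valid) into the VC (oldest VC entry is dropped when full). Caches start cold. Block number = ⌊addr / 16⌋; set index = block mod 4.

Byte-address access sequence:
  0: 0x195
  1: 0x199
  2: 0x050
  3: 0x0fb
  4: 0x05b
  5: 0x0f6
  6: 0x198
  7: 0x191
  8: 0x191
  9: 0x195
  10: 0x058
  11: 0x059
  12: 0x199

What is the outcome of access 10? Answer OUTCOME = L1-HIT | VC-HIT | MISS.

OUTCOME = VC-HIT

0: 0x195 (blk 25, set 1) → MISS  vc=[]
1: 0x199 (blk 25, set 1) → L1-HIT  vc=[]
2: 0x50 (blk 5, set 1) → MISS  vc=[25]
3: 0xfb (blk 15, set 3) → MISS  vc=[25]
4: 0x5b (blk 5, set 1) → L1-HIT  vc=[25]
5: 0xf6 (blk 15, set 3) → L1-HIT  vc=[25]
6: 0x198 (blk 25, set 1) → VC-HIT  vc=[5]
7: 0x191 (blk 25, set 1) → L1-HIT  vc=[5]
8: 0x191 (blk 25, set 1) → L1-HIT  vc=[5]
9: 0x195 (blk 25, set 1) → L1-HIT  vc=[5]
10: 0x58 (blk 5, set 1) → VC-HIT  vc=[25]
11: 0x59 (blk 5, set 1) → L1-HIT  vc=[25]
12: 0x199 (blk 25, set 1) → VC-HIT  vc=[5]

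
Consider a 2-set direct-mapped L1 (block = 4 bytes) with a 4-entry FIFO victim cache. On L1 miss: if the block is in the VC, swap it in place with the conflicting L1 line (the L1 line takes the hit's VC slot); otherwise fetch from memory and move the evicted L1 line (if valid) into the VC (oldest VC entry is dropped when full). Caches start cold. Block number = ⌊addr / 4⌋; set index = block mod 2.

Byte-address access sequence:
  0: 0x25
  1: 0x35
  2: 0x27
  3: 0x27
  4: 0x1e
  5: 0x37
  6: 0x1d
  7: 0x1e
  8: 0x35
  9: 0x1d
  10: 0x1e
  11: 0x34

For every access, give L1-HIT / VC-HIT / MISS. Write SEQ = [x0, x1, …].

SEQ = [MISS, MISS, VC-HIT, L1-HIT, MISS, VC-HIT, VC-HIT, L1-HIT, VC-HIT, VC-HIT, L1-HIT, VC-HIT]

0: 0x25 (blk 9, set 1) → MISS  vc=[]
1: 0x35 (blk 13, set 1) → MISS  vc=[9]
2: 0x27 (blk 9, set 1) → VC-HIT  vc=[13]
3: 0x27 (blk 9, set 1) → L1-HIT  vc=[13]
4: 0x1e (blk 7, set 1) → MISS  vc=[13, 9]
5: 0x37 (blk 13, set 1) → VC-HIT  vc=[7, 9]
6: 0x1d (blk 7, set 1) → VC-HIT  vc=[13, 9]
7: 0x1e (blk 7, set 1) → L1-HIT  vc=[13, 9]
8: 0x35 (blk 13, set 1) → VC-HIT  vc=[7, 9]
9: 0x1d (blk 7, set 1) → VC-HIT  vc=[13, 9]
10: 0x1e (blk 7, set 1) → L1-HIT  vc=[13, 9]
11: 0x34 (blk 13, set 1) → VC-HIT  vc=[7, 9]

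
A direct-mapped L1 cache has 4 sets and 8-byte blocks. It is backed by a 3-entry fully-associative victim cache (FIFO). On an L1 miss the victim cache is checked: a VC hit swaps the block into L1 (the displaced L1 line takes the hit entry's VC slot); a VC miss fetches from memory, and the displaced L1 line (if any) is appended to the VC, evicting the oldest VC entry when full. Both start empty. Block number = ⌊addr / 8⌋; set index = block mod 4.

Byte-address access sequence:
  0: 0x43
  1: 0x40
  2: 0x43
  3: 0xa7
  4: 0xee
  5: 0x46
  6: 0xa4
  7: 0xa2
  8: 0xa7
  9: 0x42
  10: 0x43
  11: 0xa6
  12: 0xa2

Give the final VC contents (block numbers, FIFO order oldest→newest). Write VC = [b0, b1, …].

VC = [8]

  [0] addr=0x43 blk=8 s=0: MISS | VC []
  [1] addr=0x40 blk=8 s=0: L1-HIT | VC []
  [2] addr=0x43 blk=8 s=0: L1-HIT | VC []
  [3] addr=0xa7 blk=20 s=0: MISS | VC [8]
  [4] addr=0xee blk=29 s=1: MISS | VC [8]
  [5] addr=0x46 blk=8 s=0: VC-HIT | VC [20]
  [6] addr=0xa4 blk=20 s=0: VC-HIT | VC [8]
  [7] addr=0xa2 blk=20 s=0: L1-HIT | VC [8]
  [8] addr=0xa7 blk=20 s=0: L1-HIT | VC [8]
  [9] addr=0x42 blk=8 s=0: VC-HIT | VC [20]
  [10] addr=0x43 blk=8 s=0: L1-HIT | VC [20]
  [11] addr=0xa6 blk=20 s=0: VC-HIT | VC [8]
  [12] addr=0xa2 blk=20 s=0: L1-HIT | VC [8]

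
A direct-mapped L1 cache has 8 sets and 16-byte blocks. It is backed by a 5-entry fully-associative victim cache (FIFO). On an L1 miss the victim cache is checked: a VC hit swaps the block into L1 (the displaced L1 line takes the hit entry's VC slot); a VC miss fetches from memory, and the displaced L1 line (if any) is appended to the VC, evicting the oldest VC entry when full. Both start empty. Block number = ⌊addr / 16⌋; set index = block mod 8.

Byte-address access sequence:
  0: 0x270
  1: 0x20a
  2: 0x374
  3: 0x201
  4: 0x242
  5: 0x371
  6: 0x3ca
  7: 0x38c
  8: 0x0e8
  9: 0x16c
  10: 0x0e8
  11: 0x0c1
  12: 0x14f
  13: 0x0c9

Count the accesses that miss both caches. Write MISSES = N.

0: 0x270 (blk 39, set 7) → MISS  vc=[]
1: 0x20a (blk 32, set 0) → MISS  vc=[]
2: 0x374 (blk 55, set 7) → MISS  vc=[39]
3: 0x201 (blk 32, set 0) → L1-HIT  vc=[39]
4: 0x242 (blk 36, set 4) → MISS  vc=[39]
5: 0x371 (blk 55, set 7) → L1-HIT  vc=[39]
6: 0x3ca (blk 60, set 4) → MISS  vc=[39, 36]
7: 0x38c (blk 56, set 0) → MISS  vc=[39, 36, 32]
8: 0xe8 (blk 14, set 6) → MISS  vc=[39, 36, 32]
9: 0x16c (blk 22, set 6) → MISS  vc=[39, 36, 32, 14]
10: 0xe8 (blk 14, set 6) → VC-HIT  vc=[39, 36, 32, 22]
11: 0xc1 (blk 12, set 4) → MISS  vc=[39, 36, 32, 22, 60]
12: 0x14f (blk 20, set 4) → MISS  vc=[36, 32, 22, 60, 12]
13: 0xc9 (blk 12, set 4) → VC-HIT  vc=[36, 32, 22, 60, 20]

MISSES = 10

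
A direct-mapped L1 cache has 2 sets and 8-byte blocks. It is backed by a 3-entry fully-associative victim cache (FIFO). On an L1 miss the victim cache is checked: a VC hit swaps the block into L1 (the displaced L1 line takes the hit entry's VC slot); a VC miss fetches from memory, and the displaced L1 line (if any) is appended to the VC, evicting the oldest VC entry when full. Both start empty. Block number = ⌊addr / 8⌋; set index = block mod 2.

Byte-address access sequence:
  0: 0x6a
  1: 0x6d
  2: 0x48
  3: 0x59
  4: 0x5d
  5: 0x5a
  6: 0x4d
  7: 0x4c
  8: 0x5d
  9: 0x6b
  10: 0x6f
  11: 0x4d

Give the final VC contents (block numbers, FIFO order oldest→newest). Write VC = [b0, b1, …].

  [0] addr=0x6a blk=13 s=1: MISS | VC []
  [1] addr=0x6d blk=13 s=1: L1-HIT | VC []
  [2] addr=0x48 blk=9 s=1: MISS | VC [13]
  [3] addr=0x59 blk=11 s=1: MISS | VC [13, 9]
  [4] addr=0x5d blk=11 s=1: L1-HIT | VC [13, 9]
  [5] addr=0x5a blk=11 s=1: L1-HIT | VC [13, 9]
  [6] addr=0x4d blk=9 s=1: VC-HIT | VC [13, 11]
  [7] addr=0x4c blk=9 s=1: L1-HIT | VC [13, 11]
  [8] addr=0x5d blk=11 s=1: VC-HIT | VC [13, 9]
  [9] addr=0x6b blk=13 s=1: VC-HIT | VC [11, 9]
  [10] addr=0x6f blk=13 s=1: L1-HIT | VC [11, 9]
  [11] addr=0x4d blk=9 s=1: VC-HIT | VC [11, 13]

VC = [11, 13]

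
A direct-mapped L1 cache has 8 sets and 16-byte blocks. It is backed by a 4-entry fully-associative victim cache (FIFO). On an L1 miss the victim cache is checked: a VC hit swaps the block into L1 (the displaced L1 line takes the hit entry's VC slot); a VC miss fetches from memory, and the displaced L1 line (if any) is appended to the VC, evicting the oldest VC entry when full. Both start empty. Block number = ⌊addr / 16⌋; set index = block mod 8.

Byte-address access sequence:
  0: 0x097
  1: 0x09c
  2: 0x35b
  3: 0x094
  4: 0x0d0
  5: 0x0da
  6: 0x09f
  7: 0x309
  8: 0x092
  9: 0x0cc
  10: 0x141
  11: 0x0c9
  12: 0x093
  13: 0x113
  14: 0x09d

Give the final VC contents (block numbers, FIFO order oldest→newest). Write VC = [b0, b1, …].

VC = [53, 20, 17]

#0 0x97→b9/s1 MISS; vc=[]
#1 0x9c→b9/s1 L1-HIT; vc=[]
#2 0x35b→b53/s5 MISS; vc=[]
#3 0x94→b9/s1 L1-HIT; vc=[]
#4 0xd0→b13/s5 MISS; vc=[53]
#5 0xda→b13/s5 L1-HIT; vc=[53]
#6 0x9f→b9/s1 L1-HIT; vc=[53]
#7 0x309→b48/s0 MISS; vc=[53]
#8 0x92→b9/s1 L1-HIT; vc=[53]
#9 0xcc→b12/s4 MISS; vc=[53]
#10 0x141→b20/s4 MISS; vc=[53,12]
#11 0xc9→b12/s4 VC-HIT; vc=[53,20]
#12 0x93→b9/s1 L1-HIT; vc=[53,20]
#13 0x113→b17/s1 MISS; vc=[53,20,9]
#14 0x9d→b9/s1 VC-HIT; vc=[53,20,17]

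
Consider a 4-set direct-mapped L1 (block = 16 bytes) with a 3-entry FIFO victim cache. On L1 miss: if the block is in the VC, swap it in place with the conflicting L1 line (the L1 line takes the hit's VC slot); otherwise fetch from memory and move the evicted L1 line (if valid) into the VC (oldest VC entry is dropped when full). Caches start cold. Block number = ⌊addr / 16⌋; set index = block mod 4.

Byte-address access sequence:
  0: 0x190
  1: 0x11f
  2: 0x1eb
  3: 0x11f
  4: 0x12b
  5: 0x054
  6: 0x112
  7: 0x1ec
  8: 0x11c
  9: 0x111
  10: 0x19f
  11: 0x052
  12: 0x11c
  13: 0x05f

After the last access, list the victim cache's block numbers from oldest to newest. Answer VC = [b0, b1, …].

#0 0x190→b25/s1 MISS; vc=[]
#1 0x11f→b17/s1 MISS; vc=[25]
#2 0x1eb→b30/s2 MISS; vc=[25]
#3 0x11f→b17/s1 L1-HIT; vc=[25]
#4 0x12b→b18/s2 MISS; vc=[25,30]
#5 0x54→b5/s1 MISS; vc=[25,30,17]
#6 0x112→b17/s1 VC-HIT; vc=[25,30,5]
#7 0x1ec→b30/s2 VC-HIT; vc=[25,18,5]
#8 0x11c→b17/s1 L1-HIT; vc=[25,18,5]
#9 0x111→b17/s1 L1-HIT; vc=[25,18,5]
#10 0x19f→b25/s1 VC-HIT; vc=[17,18,5]
#11 0x52→b5/s1 VC-HIT; vc=[17,18,25]
#12 0x11c→b17/s1 VC-HIT; vc=[5,18,25]
#13 0x5f→b5/s1 VC-HIT; vc=[17,18,25]

VC = [17, 18, 25]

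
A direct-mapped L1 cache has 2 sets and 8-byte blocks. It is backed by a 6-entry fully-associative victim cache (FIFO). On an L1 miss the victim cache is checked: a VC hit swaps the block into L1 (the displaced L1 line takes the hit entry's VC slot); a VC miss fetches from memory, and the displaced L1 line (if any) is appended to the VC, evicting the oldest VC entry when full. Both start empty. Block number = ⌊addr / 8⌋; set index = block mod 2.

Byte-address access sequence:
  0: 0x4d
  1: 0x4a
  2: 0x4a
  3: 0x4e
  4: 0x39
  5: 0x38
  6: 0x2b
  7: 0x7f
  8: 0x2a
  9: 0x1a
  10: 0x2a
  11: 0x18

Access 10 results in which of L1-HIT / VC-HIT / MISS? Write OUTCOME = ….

  [0] addr=0x4d blk=9 s=1: MISS | VC []
  [1] addr=0x4a blk=9 s=1: L1-HIT | VC []
  [2] addr=0x4a blk=9 s=1: L1-HIT | VC []
  [3] addr=0x4e blk=9 s=1: L1-HIT | VC []
  [4] addr=0x39 blk=7 s=1: MISS | VC [9]
  [5] addr=0x38 blk=7 s=1: L1-HIT | VC [9]
  [6] addr=0x2b blk=5 s=1: MISS | VC [9, 7]
  [7] addr=0x7f blk=15 s=1: MISS | VC [9, 7, 5]
  [8] addr=0x2a blk=5 s=1: VC-HIT | VC [9, 7, 15]
  [9] addr=0x1a blk=3 s=1: MISS | VC [9, 7, 15, 5]
  [10] addr=0x2a blk=5 s=1: VC-HIT | VC [9, 7, 15, 3]
  [11] addr=0x18 blk=3 s=1: VC-HIT | VC [9, 7, 15, 5]

OUTCOME = VC-HIT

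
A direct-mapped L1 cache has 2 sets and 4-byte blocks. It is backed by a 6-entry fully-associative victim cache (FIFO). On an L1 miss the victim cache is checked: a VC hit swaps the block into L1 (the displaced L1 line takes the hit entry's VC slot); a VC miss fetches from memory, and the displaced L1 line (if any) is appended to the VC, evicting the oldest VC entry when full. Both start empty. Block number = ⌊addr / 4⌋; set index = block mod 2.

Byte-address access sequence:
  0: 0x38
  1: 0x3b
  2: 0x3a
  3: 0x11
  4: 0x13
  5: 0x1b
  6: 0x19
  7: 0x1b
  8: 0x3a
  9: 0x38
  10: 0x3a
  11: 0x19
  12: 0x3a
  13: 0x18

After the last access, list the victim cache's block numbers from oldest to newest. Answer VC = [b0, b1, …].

VC = [14, 4]

#0 0x38→b14/s0 MISS; vc=[]
#1 0x3b→b14/s0 L1-HIT; vc=[]
#2 0x3a→b14/s0 L1-HIT; vc=[]
#3 0x11→b4/s0 MISS; vc=[14]
#4 0x13→b4/s0 L1-HIT; vc=[14]
#5 0x1b→b6/s0 MISS; vc=[14,4]
#6 0x19→b6/s0 L1-HIT; vc=[14,4]
#7 0x1b→b6/s0 L1-HIT; vc=[14,4]
#8 0x3a→b14/s0 VC-HIT; vc=[6,4]
#9 0x38→b14/s0 L1-HIT; vc=[6,4]
#10 0x3a→b14/s0 L1-HIT; vc=[6,4]
#11 0x19→b6/s0 VC-HIT; vc=[14,4]
#12 0x3a→b14/s0 VC-HIT; vc=[6,4]
#13 0x18→b6/s0 VC-HIT; vc=[14,4]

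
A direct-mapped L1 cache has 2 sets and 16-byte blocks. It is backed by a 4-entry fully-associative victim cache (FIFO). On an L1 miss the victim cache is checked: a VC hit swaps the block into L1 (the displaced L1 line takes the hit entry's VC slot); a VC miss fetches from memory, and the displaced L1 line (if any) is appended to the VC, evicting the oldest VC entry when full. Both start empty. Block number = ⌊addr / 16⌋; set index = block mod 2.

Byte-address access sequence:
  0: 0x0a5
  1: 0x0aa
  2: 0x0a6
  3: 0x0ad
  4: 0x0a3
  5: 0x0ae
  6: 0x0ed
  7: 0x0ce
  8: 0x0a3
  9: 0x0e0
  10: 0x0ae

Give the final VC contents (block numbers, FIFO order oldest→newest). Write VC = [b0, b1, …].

0: 0xa5 (blk 10, set 0) → MISS  vc=[]
1: 0xaa (blk 10, set 0) → L1-HIT  vc=[]
2: 0xa6 (blk 10, set 0) → L1-HIT  vc=[]
3: 0xad (blk 10, set 0) → L1-HIT  vc=[]
4: 0xa3 (blk 10, set 0) → L1-HIT  vc=[]
5: 0xae (blk 10, set 0) → L1-HIT  vc=[]
6: 0xed (blk 14, set 0) → MISS  vc=[10]
7: 0xce (blk 12, set 0) → MISS  vc=[10, 14]
8: 0xa3 (blk 10, set 0) → VC-HIT  vc=[12, 14]
9: 0xe0 (blk 14, set 0) → VC-HIT  vc=[12, 10]
10: 0xae (blk 10, set 0) → VC-HIT  vc=[12, 14]

VC = [12, 14]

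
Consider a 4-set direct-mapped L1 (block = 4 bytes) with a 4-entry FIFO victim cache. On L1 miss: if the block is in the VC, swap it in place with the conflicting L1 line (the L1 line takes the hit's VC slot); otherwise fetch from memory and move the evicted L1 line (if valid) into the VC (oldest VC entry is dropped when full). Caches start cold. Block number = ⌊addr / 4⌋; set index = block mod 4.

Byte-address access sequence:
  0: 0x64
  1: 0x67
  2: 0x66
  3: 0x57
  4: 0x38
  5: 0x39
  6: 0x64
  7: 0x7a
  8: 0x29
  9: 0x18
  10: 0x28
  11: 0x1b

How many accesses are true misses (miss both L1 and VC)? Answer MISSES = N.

MISSES = 6

  [0] addr=0x64 blk=25 s=1: MISS | VC []
  [1] addr=0x67 blk=25 s=1: L1-HIT | VC []
  [2] addr=0x66 blk=25 s=1: L1-HIT | VC []
  [3] addr=0x57 blk=21 s=1: MISS | VC [25]
  [4] addr=0x38 blk=14 s=2: MISS | VC [25]
  [5] addr=0x39 blk=14 s=2: L1-HIT | VC [25]
  [6] addr=0x64 blk=25 s=1: VC-HIT | VC [21]
  [7] addr=0x7a blk=30 s=2: MISS | VC [21, 14]
  [8] addr=0x29 blk=10 s=2: MISS | VC [21, 14, 30]
  [9] addr=0x18 blk=6 s=2: MISS | VC [21, 14, 30, 10]
  [10] addr=0x28 blk=10 s=2: VC-HIT | VC [21, 14, 30, 6]
  [11] addr=0x1b blk=6 s=2: VC-HIT | VC [21, 14, 30, 10]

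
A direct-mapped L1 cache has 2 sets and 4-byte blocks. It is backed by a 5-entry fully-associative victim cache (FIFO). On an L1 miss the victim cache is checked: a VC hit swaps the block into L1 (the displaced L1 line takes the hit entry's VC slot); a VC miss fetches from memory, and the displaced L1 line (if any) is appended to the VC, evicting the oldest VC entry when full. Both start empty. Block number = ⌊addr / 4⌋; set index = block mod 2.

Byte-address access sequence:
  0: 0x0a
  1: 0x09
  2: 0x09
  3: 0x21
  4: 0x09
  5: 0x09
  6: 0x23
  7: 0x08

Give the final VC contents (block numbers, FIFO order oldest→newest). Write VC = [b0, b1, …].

VC = [8]

0: 0xa (blk 2, set 0) → MISS  vc=[]
1: 0x9 (blk 2, set 0) → L1-HIT  vc=[]
2: 0x9 (blk 2, set 0) → L1-HIT  vc=[]
3: 0x21 (blk 8, set 0) → MISS  vc=[2]
4: 0x9 (blk 2, set 0) → VC-HIT  vc=[8]
5: 0x9 (blk 2, set 0) → L1-HIT  vc=[8]
6: 0x23 (blk 8, set 0) → VC-HIT  vc=[2]
7: 0x8 (blk 2, set 0) → VC-HIT  vc=[8]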